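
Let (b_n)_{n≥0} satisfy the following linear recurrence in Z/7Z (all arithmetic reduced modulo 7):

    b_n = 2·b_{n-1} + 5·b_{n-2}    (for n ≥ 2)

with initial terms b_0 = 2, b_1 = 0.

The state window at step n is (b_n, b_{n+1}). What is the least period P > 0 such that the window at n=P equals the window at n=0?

24

n=0: window = (2, 0)
n=1: window = (0, 3)
n=2: window = (3, 6)
n=3: window = (6, 6)
n=4: window = (6, 0)
n=5: window = (0, 2)
n=6: window = (2, 4)
n=7: window = (4, 4)
n=8: window = (4, 0)
n=9: window = (0, 6)
n=10: window = (6, 5)
n=11: window = (5, 5)
n=12: window = (5, 0)
n=13: window = (0, 4)
n=14: window = (4, 1)
n=15: window = (1, 1)
n=16: window = (1, 0)
n=17: window = (0, 5)
n=18: window = (5, 3)
n=19: window = (3, 3)
n=20: window = (3, 0)
n=21: window = (0, 1)
n=22: window = (1, 2)
n=23: window = (2, 2)
n=24: window = (2, 0)
window at n=24 equals window at n=0 → period = 24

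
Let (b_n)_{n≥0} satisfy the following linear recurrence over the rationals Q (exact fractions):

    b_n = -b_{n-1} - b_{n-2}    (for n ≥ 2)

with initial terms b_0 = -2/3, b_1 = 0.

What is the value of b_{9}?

-2/3

b_2 = -1·0 + -1·-2/3 = 2/3
b_3 = -1·2/3 + -1·0 = -2/3
b_4 = -1·-2/3 + -1·2/3 = 0
(b_3, b_4) = (-2/3, 0) = (b_0, b_1), so the sequence has period 3.
9 ≡ 0 (mod 3), hence b_9 = b_0 = -2/3.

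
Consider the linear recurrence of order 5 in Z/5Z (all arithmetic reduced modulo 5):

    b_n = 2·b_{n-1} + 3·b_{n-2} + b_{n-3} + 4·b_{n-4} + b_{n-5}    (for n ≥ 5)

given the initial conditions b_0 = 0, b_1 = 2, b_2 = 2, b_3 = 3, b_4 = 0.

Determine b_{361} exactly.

0

b_5 = 2·0 + 3·3 + 1·2 + 4·2 + 1·0 = 4
b_6 = 2·4 + 3·0 + 1·3 + 4·2 + 1·2 = 1
b_7 = 2·1 + 3·4 + 1·0 + 4·3 + 1·2 = 3
b_8 = 2·3 + 3·1 + 1·4 + 4·0 + 1·3 = 1
b_9 = 2·1 + 3·3 + 1·1 + 4·4 + 1·0 = 3
b_10 = 2·3 + 3·1 + 1·3 + 4·1 + 1·4 = 0
b_11 = 2·0 + 3·3 + 1·1 + 4·3 + 1·1 = 3
b_12 = 2·3 + 3·0 + 1·3 + 4·1 + 1·3 = 1
b_13 = 2·1 + 3·3 + 1·0 + 4·3 + 1·1 = 4
b_14 = 2·4 + 3·1 + 1·3 + 4·0 + 1·3 = 2
b_15 = 2·2 + 3·4 + 1·1 + 4·3 + 1·0 = 4
b_16 = 2·4 + 3·2 + 1·4 + 4·1 + 1·3 = 0
b_17 = 2·0 + 3·4 + 1·2 + 4·4 + 1·1 = 1
b_18 = 2·1 + 3·0 + 1·4 + 4·2 + 1·4 = 3
b_19 = 2·3 + 3·1 + 1·0 + 4·4 + 1·2 = 2
b_20 = 2·2 + 3·3 + 1·1 + 4·0 + 1·4 = 3
b_21 = 2·3 + 3·2 + 1·3 + 4·1 + 1·0 = 4
b_22 = 2·4 + 3·3 + 1·2 + 4·3 + 1·1 = 2
b_23 = 2·2 + 3·4 + 1·3 + 4·2 + 1·3 = 0
b_24 = 2·0 + 3·2 + 1·4 + 4·3 + 1·2 = 4
b_25 = 2·4 + 3·0 + 1·2 + 4·4 + 1·3 = 4
b_26 = 2·4 + 3·4 + 1·0 + 4·2 + 1·4 = 2
b_27 = 2·2 + 3·4 + 1·4 + 4·0 + 1·2 = 2
b_28 = 2·2 + 3·2 + 1·4 + 4·4 + 1·0 = 0
b_29 = 2·0 + 3·2 + 1·2 + 4·4 + 1·4 = 3
b_30 = 2·3 + 3·0 + 1·2 + 4·2 + 1·4 = 0
b_31 = 2·0 + 3·3 + 1·0 + 4·2 + 1·2 = 4
b_32 = 2·4 + 3·0 + 1·3 + 4·0 + 1·2 = 3
b_33 = 2·3 + 3·4 + 1·0 + 4·3 + 1·0 = 0
b_34 = 2·0 + 3·3 + 1·4 + 4·0 + 1·3 = 1
b_35 = 2·1 + 3·0 + 1·3 + 4·4 + 1·0 = 1
b_36 = 2·1 + 3·1 + 1·0 + 4·3 + 1·4 = 1
b_37 = 2·1 + 3·1 + 1·1 + 4·0 + 1·3 = 4
b_38 = 2·4 + 3·1 + 1·1 + 4·1 + 1·0 = 1
b_39 = 2·1 + 3·4 + 1·1 + 4·1 + 1·1 = 0
b_40 = 2·0 + 3·1 + 1·4 + 4·1 + 1·1 = 2
b_41 = 2·2 + 3·0 + 1·1 + 4·4 + 1·1 = 2
b_42 = 2·2 + 3·2 + 1·0 + 4·1 + 1·4 = 3
b_43 = 2·3 + 3·2 + 1·2 + 4·0 + 1·1 = 0
(b_39, b_40, b_41, b_42, b_43) = (0, 2, 2, 3, 0) = (b_0, b_1, b_2, b_3, b_4), so the sequence has period 39.
361 ≡ 10 (mod 39), hence b_361 = b_10 = 0.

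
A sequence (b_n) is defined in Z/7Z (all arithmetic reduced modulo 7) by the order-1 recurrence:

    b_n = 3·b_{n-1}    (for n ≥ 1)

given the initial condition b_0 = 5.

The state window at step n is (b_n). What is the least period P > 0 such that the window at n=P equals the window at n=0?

n=0: window = (5)
n=1: window = (1)
n=2: window = (3)
n=3: window = (2)
n=4: window = (6)
n=5: window = (4)
n=6: window = (5)
window at n=6 equals window at n=0 → period = 6

6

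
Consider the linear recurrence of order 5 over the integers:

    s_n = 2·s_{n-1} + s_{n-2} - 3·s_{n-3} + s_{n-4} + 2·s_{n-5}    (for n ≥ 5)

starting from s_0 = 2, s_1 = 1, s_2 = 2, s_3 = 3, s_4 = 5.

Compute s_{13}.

3274

s_5 = 2·5 + 1·3 + -3·2 + 1·1 + 2·2 = 12
s_6 = 2·12 + 1·5 + -3·3 + 1·2 + 2·1 = 24
s_7 = 2·24 + 1·12 + -3·5 + 1·3 + 2·2 = 52
s_8 = 2·52 + 1·24 + -3·12 + 1·5 + 2·3 = 103
s_9 = 2·103 + 1·52 + -3·24 + 1·12 + 2·5 = 208
s_10 = 2·208 + 1·103 + -3·52 + 1·24 + 2·12 = 411
s_11 = 2·411 + 1·208 + -3·103 + 1·52 + 2·24 = 821
s_12 = 2·821 + 1·411 + -3·208 + 1·103 + 2·52 = 1636
s_13 = 2·1636 + 1·821 + -3·411 + 1·208 + 2·103 = 3274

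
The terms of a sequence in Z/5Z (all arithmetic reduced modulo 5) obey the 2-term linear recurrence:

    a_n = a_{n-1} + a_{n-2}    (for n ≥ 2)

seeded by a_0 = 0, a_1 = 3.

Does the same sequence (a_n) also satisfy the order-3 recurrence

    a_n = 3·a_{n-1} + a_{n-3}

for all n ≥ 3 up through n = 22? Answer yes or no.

no

Terms a_0..a_22: 0, 3, 3, 1, 4, 0, 4, 4, 3, 2, 0, 2, 2, 4, 1, 0, 1, 1, 2, 3, 0, 3, 3
n=3: candidate gives 4, actual a_3 = 1 ✗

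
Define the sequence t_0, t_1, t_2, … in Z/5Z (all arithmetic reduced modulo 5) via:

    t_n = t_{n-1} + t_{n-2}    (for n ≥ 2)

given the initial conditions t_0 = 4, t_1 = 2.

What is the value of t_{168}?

4

t_2 = 1·2 + 1·4 = 1
t_3 = 1·1 + 1·2 = 3
t_4 = 1·3 + 1·1 = 4
t_5 = 1·4 + 1·3 = 2
(t_4, t_5) = (4, 2) = (t_0, t_1), so the sequence has period 4.
168 ≡ 0 (mod 4), hence t_168 = t_0 = 4.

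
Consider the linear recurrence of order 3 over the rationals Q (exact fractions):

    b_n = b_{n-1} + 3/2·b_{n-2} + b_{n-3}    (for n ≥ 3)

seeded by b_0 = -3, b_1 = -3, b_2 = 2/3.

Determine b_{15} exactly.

-7420679/384

b_3 = 1·2/3 + 3/2·-3 + 1·-3 = -41/6
b_4 = 1·-41/6 + 3/2·2/3 + 1·-3 = -53/6
b_5 = 1·-53/6 + 3/2·-41/6 + 1·2/3 = -221/12
b_6 = 1·-221/12 + 3/2·-53/6 + 1·-41/6 = -77/2
b_7 = 1·-77/2 + 3/2·-221/12 + 1·-53/6 = -1799/24
b_8 = 1·-1799/24 + 3/2·-77/2 + 1·-221/12 = -1209/8
b_9 = 1·-1209/8 + 3/2·-1799/24 + 1·-77/2 = -4833/16
b_10 = 1·-4833/16 + 3/2·-1209/8 + 1·-1799/24 = -14489/24
b_11 = 1·-14489/24 + 3/2·-4833/16 + 1·-1209/8 = -115961/96
b_12 = 1·-115961/96 + 3/2·-14489/24 + 1·-4833/16 = -231893/96
b_13 = 1·-231893/96 + 3/2·-115961/96 + 1·-14489/24 = -927581/192
b_14 = 1·-927581/192 + 3/2·-231893/96 + 1·-115961/96 = -309197/32
b_15 = 1·-309197/32 + 3/2·-927581/192 + 1·-231893/96 = -7420679/384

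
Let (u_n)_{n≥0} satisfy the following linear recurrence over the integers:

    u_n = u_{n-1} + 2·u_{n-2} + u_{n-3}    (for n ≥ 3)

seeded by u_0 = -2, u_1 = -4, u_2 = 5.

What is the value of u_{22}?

u_3 = 1·5 + 2·-4 + 1·-2 = -5
u_4 = 1·-5 + 2·5 + 1·-4 = 1
u_5 = 1·1 + 2·-5 + 1·5 = -4
u_6 = 1·-4 + 2·1 + 1·-5 = -7
u_7 = 1·-7 + 2·-4 + 1·1 = -14
u_8 = 1·-14 + 2·-7 + 1·-4 = -32
u_9 = 1·-32 + 2·-14 + 1·-7 = -67
u_10 = 1·-67 + 2·-32 + 1·-14 = -145
u_11 = 1·-145 + 2·-67 + 1·-32 = -311
u_12 = 1·-311 + 2·-145 + 1·-67 = -668
u_13 = 1·-668 + 2·-311 + 1·-145 = -1435
u_14 = 1·-1435 + 2·-668 + 1·-311 = -3082
u_15 = 1·-3082 + 2·-1435 + 1·-668 = -6620
u_16 = 1·-6620 + 2·-3082 + 1·-1435 = -14219
u_17 = 1·-14219 + 2·-6620 + 1·-3082 = -30541
u_18 = 1·-30541 + 2·-14219 + 1·-6620 = -65599
u_19 = 1·-65599 + 2·-30541 + 1·-14219 = -140900
u_20 = 1·-140900 + 2·-65599 + 1·-30541 = -302639
u_21 = 1·-302639 + 2·-140900 + 1·-65599 = -650038
u_22 = 1·-650038 + 2·-302639 + 1·-140900 = -1396216

-1396216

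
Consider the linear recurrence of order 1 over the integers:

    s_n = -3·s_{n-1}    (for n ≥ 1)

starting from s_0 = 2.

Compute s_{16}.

86093442

s_1 = -3·2 = -6
s_2 = -3·-6 = 18
s_3 = -3·18 = -54
s_4 = -3·-54 = 162
s_5 = -3·162 = -486
s_6 = -3·-486 = 1458
s_7 = -3·1458 = -4374
s_8 = -3·-4374 = 13122
s_9 = -3·13122 = -39366
s_10 = -3·-39366 = 118098
s_11 = -3·118098 = -354294
s_12 = -3·-354294 = 1062882
s_13 = -3·1062882 = -3188646
s_14 = -3·-3188646 = 9565938
s_15 = -3·9565938 = -28697814
s_16 = -3·-28697814 = 86093442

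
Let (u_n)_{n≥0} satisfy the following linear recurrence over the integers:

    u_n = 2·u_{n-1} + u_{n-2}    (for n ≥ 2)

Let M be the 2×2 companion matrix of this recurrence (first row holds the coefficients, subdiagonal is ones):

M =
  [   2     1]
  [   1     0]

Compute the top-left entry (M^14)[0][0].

195025

(M^14)[0][0] is the top entry after applying M 14 times to the unit state (1, 0). Equivalently it is h_{15} for the auxiliary sequence (h_n) obeying the same recurrence with h_1 = 1 and h_i = 0 for 0 ≤ i < 1:
h_2 = 2·1 + 1·0 = 2
h_3 = 2·2 + 1·1 = 5
h_4 = 2·5 + 1·2 = 12
h_5 = 2·12 + 1·5 = 29
h_6 = 2·29 + 1·12 = 70
h_7 = 2·70 + 1·29 = 169
h_8 = 2·169 + 1·70 = 408
h_9 = 2·408 + 1·169 = 985
h_10 = 2·985 + 1·408 = 2378
h_11 = 2·2378 + 1·985 = 5741
h_12 = 2·5741 + 1·2378 = 13860
h_13 = 2·13860 + 1·5741 = 33461
h_14 = 2·33461 + 1·13860 = 80782
h_15 = 2·80782 + 1·33461 = 195025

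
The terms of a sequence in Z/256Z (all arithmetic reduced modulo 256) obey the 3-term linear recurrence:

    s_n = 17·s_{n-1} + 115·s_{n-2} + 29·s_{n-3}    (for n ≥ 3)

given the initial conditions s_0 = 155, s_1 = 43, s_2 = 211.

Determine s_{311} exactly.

67

s_3 = 17·211 + 115·43 + 29·155 = 227
s_4 = 17·227 + 115·211 + 29·43 = 187
s_5 = 17·187 + 115·227 + 29·211 = 75
s_6 = 17·75 + 115·187 + 29·227 = 179
s_7 = 17·179 + 115·75 + 29·187 = 195
s_8 = 17·195 + 115·179 + 29·75 = 219
s_9 = 17·219 + 115·195 + 29·179 = 107
s_10 = 17·107 + 115·219 + 29·195 = 147
s_11 = 17·147 + 115·107 + 29·219 = 163
s_12 = 17·163 + 115·147 + 29·107 = 251
s_13 = 17·251 + 115·163 + 29·147 = 139
s_14 = 17·139 + 115·251 + 29·163 = 115
s_15 = 17·115 + 115·139 + 29·251 = 131
s_16 = 17·131 + 115·115 + 29·139 = 27
s_17 = 17·27 + 115·131 + 29·115 = 171
s_18 = 17·171 + 115·27 + 29·131 = 83
s_19 = 17·83 + 115·171 + 29·27 = 99
s_20 = 17·99 + 115·83 + 29·171 = 59
s_21 = 17·59 + 115·99 + 29·83 = 203
s_22 = 17·203 + 115·59 + 29·99 = 51
s_23 = 17·51 + 115·203 + 29·59 = 67
s_24 = 17·67 + 115·51 + 29·203 = 91
s_25 = 17·91 + 115·67 + 29·51 = 235
s_26 = 17·235 + 115·91 + 29·67 = 19
s_27 = 17·19 + 115·235 + 29·91 = 35
s_28 = 17·35 + 115·19 + 29·235 = 123
s_29 = 17·123 + 115·35 + 29·19 = 11
s_30 = 17·11 + 115·123 + 29·35 = 243
s_31 = 17·243 + 115·11 + 29·123 = 3
s_32 = 17·3 + 115·243 + 29·11 = 155
s_33 = 17·155 + 115·3 + 29·243 = 43
s_34 = 17·43 + 115·155 + 29·3 = 211
(s_32, s_33, s_34) = (155, 43, 211) = (s_0, s_1, s_2), so the sequence has period 32.
311 ≡ 23 (mod 32), hence s_311 = s_23 = 67.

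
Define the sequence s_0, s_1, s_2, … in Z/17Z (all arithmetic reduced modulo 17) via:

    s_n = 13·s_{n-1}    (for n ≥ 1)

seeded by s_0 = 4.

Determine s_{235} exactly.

s_1 = 13·4 = 1
s_2 = 13·1 = 13
s_3 = 13·13 = 16
s_4 = 13·16 = 4
(s_4) = (4) = (s_0), so the sequence has period 4.
235 ≡ 3 (mod 4), hence s_235 = s_3 = 16.

16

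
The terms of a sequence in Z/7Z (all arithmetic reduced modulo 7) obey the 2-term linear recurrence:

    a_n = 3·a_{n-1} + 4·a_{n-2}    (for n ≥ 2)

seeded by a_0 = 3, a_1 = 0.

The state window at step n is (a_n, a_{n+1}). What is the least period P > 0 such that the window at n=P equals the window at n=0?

6

n=0: window = (3, 0)
n=1: window = (0, 5)
n=2: window = (5, 1)
n=3: window = (1, 2)
n=4: window = (2, 3)
n=5: window = (3, 3)
n=6: window = (3, 0)
window at n=6 equals window at n=0 → period = 6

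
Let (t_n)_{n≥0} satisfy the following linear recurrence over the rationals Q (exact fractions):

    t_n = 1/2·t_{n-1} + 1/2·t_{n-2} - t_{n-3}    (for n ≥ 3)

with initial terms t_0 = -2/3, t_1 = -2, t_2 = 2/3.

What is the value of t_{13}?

t_3 = 1/2·2/3 + 1/2·-2 + -1·-2/3 = 0
t_4 = 1/2·0 + 1/2·2/3 + -1·-2 = 7/3
t_5 = 1/2·7/3 + 1/2·0 + -1·2/3 = 1/2
t_6 = 1/2·1/2 + 1/2·7/3 + -1·0 = 17/12
t_7 = 1/2·17/12 + 1/2·1/2 + -1·7/3 = -11/8
t_8 = 1/2·-11/8 + 1/2·17/12 + -1·1/2 = -23/48
t_9 = 1/2·-23/48 + 1/2·-11/8 + -1·17/12 = -75/32
t_10 = 1/2·-75/32 + 1/2·-23/48 + -1·-11/8 = -7/192
t_11 = 1/2·-7/192 + 1/2·-75/32 + -1·-23/48 = -91/128
t_12 = 1/2·-91/128 + 1/2·-7/192 + -1·-75/32 = 1513/768
t_13 = 1/2·1513/768 + 1/2·-91/128 + -1·-7/192 = 341/512

341/512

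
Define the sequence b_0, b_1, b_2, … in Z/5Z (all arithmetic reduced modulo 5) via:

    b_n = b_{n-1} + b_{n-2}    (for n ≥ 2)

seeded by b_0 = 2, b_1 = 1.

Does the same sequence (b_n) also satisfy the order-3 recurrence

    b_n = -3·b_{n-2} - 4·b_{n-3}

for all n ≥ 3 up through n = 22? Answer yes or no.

yes

Terms b_0..b_22: 2, 1, 3, 4, 2, 1, 3, 4, 2, 1, 3, 4, 2, 1, 3, 4, 2, 1, 3, 4, 2, 1, 3
n=3: candidate gives 4, actual b_3 = 4 ✓
n=4: candidate gives 2, actual b_4 = 2 ✓
n=5: candidate gives 1, actual b_5 = 1 ✓
n=6: candidate gives 3, actual b_6 = 3 ✓
n=7: candidate gives 4, actual b_7 = 4 ✓
n=8: candidate gives 2, actual b_8 = 2 ✓
n=9: candidate gives 1, actual b_9 = 1 ✓
n=10: candidate gives 3, actual b_10 = 3 ✓
n=11: candidate gives 4, actual b_11 = 4 ✓
n=12: candidate gives 2, actual b_12 = 2 ✓
n=13: candidate gives 1, actual b_13 = 1 ✓
n=14: candidate gives 3, actual b_14 = 3 ✓
n=15: candidate gives 4, actual b_15 = 4 ✓
n=16: candidate gives 2, actual b_16 = 2 ✓
n=17: candidate gives 1, actual b_17 = 1 ✓
n=18: candidate gives 3, actual b_18 = 3 ✓
n=19: candidate gives 4, actual b_19 = 4 ✓
n=20: candidate gives 2, actual b_20 = 2 ✓
n=21: candidate gives 1, actual b_21 = 1 ✓
n=22: candidate gives 3, actual b_22 = 3 ✓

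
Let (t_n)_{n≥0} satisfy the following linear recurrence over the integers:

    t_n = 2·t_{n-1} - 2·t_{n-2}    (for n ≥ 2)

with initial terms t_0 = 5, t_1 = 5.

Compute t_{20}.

-5120

t_2 = 2·5 + -2·5 = 0
t_3 = 2·0 + -2·5 = -10
t_4 = 2·-10 + -2·0 = -20
t_5 = 2·-20 + -2·-10 = -20
t_6 = 2·-20 + -2·-20 = 0
t_7 = 2·0 + -2·-20 = 40
t_8 = 2·40 + -2·0 = 80
t_9 = 2·80 + -2·40 = 80
t_10 = 2·80 + -2·80 = 0
t_11 = 2·0 + -2·80 = -160
t_12 = 2·-160 + -2·0 = -320
t_13 = 2·-320 + -2·-160 = -320
t_14 = 2·-320 + -2·-320 = 0
t_15 = 2·0 + -2·-320 = 640
t_16 = 2·640 + -2·0 = 1280
t_17 = 2·1280 + -2·640 = 1280
t_18 = 2·1280 + -2·1280 = 0
t_19 = 2·0 + -2·1280 = -2560
t_20 = 2·-2560 + -2·0 = -5120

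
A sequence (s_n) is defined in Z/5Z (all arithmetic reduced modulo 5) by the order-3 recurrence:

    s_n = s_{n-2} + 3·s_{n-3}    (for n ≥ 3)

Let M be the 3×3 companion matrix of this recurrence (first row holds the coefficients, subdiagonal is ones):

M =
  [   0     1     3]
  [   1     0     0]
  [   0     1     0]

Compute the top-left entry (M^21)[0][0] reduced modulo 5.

3

(M^21)[0][0] is the top entry after applying M 21 times to the unit state (1, 0, 0). Equivalently it is h_{23} for the auxiliary sequence (h_n) obeying the same recurrence with h_2 = 1 and h_i = 0 for 0 ≤ i < 2:
h_3 = 0·1 + 1·0 + 3·0 = 0
h_4 = 0·0 + 1·1 + 3·0 = 1
h_5 = 0·1 + 1·0 + 3·1 = 3
h_6 = 0·3 + 1·1 + 3·0 = 1
h_7 = 0·1 + 1·3 + 3·1 = 1
h_8 = 0·1 + 1·1 + 3·3 = 0
h_9 = 0·0 + 1·1 + 3·1 = 4
h_10 = 0·4 + 1·0 + 3·1 = 3
h_11 = 0·3 + 1·4 + 3·0 = 4
h_12 = 0·4 + 1·3 + 3·4 = 0
h_13 = 0·0 + 1·4 + 3·3 = 3
h_14 = 0·3 + 1·0 + 3·4 = 2
h_15 = 0·2 + 1·3 + 3·0 = 3
h_16 = 0·3 + 1·2 + 3·3 = 1
h_17 = 0·1 + 1·3 + 3·2 = 4
h_18 = 0·4 + 1·1 + 3·3 = 0
h_19 = 0·0 + 1·4 + 3·1 = 2
h_20 = 0·2 + 1·0 + 3·4 = 2
h_21 = 0·2 + 1·2 + 3·0 = 2
h_22 = 0·2 + 1·2 + 3·2 = 3
h_23 = 0·3 + 1·2 + 3·2 = 3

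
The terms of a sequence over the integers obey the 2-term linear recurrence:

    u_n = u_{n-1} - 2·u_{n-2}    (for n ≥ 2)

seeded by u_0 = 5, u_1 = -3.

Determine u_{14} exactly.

283

u_2 = 1·-3 + -2·5 = -13
u_3 = 1·-13 + -2·-3 = -7
u_4 = 1·-7 + -2·-13 = 19
u_5 = 1·19 + -2·-7 = 33
u_6 = 1·33 + -2·19 = -5
u_7 = 1·-5 + -2·33 = -71
u_8 = 1·-71 + -2·-5 = -61
u_9 = 1·-61 + -2·-71 = 81
u_10 = 1·81 + -2·-61 = 203
u_11 = 1·203 + -2·81 = 41
u_12 = 1·41 + -2·203 = -365
u_13 = 1·-365 + -2·41 = -447
u_14 = 1·-447 + -2·-365 = 283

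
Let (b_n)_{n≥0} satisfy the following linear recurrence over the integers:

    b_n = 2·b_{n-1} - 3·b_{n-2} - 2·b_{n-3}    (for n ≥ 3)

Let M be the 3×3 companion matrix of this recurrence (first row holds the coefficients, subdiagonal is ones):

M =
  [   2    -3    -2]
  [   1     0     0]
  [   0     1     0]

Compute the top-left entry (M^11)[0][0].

-2790

(M^11)[0][0] is the top entry after applying M 11 times to the unit state (1, 0, 0). Equivalently it is h_{13} for the auxiliary sequence (h_n) obeying the same recurrence with h_2 = 1 and h_i = 0 for 0 ≤ i < 2:
h_3 = 2·1 + -3·0 + -2·0 = 2
h_4 = 2·2 + -3·1 + -2·0 = 1
h_5 = 2·1 + -3·2 + -2·1 = -6
h_6 = 2·-6 + -3·1 + -2·2 = -19
h_7 = 2·-19 + -3·-6 + -2·1 = -22
h_8 = 2·-22 + -3·-19 + -2·-6 = 25
h_9 = 2·25 + -3·-22 + -2·-19 = 154
h_10 = 2·154 + -3·25 + -2·-22 = 277
h_11 = 2·277 + -3·154 + -2·25 = 42
h_12 = 2·42 + -3·277 + -2·154 = -1055
h_13 = 2·-1055 + -3·42 + -2·277 = -2790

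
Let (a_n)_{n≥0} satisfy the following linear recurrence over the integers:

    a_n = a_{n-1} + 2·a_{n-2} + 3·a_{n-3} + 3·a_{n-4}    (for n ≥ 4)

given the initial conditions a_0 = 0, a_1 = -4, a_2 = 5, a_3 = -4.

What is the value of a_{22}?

-55859010

a_4 = 1·-4 + 2·5 + 3·-4 + 3·0 = -6
a_5 = 1·-6 + 2·-4 + 3·5 + 3·-4 = -11
a_6 = 1·-11 + 2·-6 + 3·-4 + 3·5 = -20
a_7 = 1·-20 + 2·-11 + 3·-6 + 3·-4 = -72
a_8 = 1·-72 + 2·-20 + 3·-11 + 3·-6 = -163
a_9 = 1·-163 + 2·-72 + 3·-20 + 3·-11 = -400
a_10 = 1·-400 + 2·-163 + 3·-72 + 3·-20 = -1002
a_11 = 1·-1002 + 2·-400 + 3·-163 + 3·-72 = -2507
a_12 = 1·-2507 + 2·-1002 + 3·-400 + 3·-163 = -6200
a_13 = 1·-6200 + 2·-2507 + 3·-1002 + 3·-400 = -15420
a_14 = 1·-15420 + 2·-6200 + 3·-2507 + 3·-1002 = -38347
a_15 = 1·-38347 + 2·-15420 + 3·-6200 + 3·-2507 = -95308
a_16 = 1·-95308 + 2·-38347 + 3·-15420 + 3·-6200 = -236862
a_17 = 1·-236862 + 2·-95308 + 3·-38347 + 3·-15420 = -588779
a_18 = 1·-588779 + 2·-236862 + 3·-95308 + 3·-38347 = -1463468
a_19 = 1·-1463468 + 2·-588779 + 3·-236862 + 3·-95308 = -3637536
a_20 = 1·-3637536 + 2·-1463468 + 3·-588779 + 3·-236862 = -9041395
a_21 = 1·-9041395 + 2·-3637536 + 3·-1463468 + 3·-588779 = -22473208
a_22 = 1·-22473208 + 2·-9041395 + 3·-3637536 + 3·-1463468 = -55859010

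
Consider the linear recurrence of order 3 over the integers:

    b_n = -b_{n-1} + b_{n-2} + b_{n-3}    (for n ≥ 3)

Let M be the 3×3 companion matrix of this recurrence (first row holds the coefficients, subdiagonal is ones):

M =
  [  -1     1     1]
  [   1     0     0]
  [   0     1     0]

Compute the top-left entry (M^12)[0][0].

7

(M^12)[0][0] is the top entry after applying M 12 times to the unit state (1, 0, 0). Equivalently it is h_{14} for the auxiliary sequence (h_n) obeying the same recurrence with h_2 = 1 and h_i = 0 for 0 ≤ i < 2:
h_3 = -1·1 + 1·0 + 1·0 = -1
h_4 = -1·-1 + 1·1 + 1·0 = 2
h_5 = -1·2 + 1·-1 + 1·1 = -2
h_6 = -1·-2 + 1·2 + 1·-1 = 3
h_7 = -1·3 + 1·-2 + 1·2 = -3
h_8 = -1·-3 + 1·3 + 1·-2 = 4
h_9 = -1·4 + 1·-3 + 1·3 = -4
h_10 = -1·-4 + 1·4 + 1·-3 = 5
h_11 = -1·5 + 1·-4 + 1·4 = -5
h_12 = -1·-5 + 1·5 + 1·-4 = 6
h_13 = -1·6 + 1·-5 + 1·5 = -6
h_14 = -1·-6 + 1·6 + 1·-5 = 7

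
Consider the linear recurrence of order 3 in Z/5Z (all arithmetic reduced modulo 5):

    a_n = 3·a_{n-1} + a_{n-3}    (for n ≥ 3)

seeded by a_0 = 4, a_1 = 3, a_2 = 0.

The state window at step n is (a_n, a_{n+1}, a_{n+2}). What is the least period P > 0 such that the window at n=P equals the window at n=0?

20

n=0: window = (4, 3, 0)
n=1: window = (3, 0, 4)
n=2: window = (0, 4, 0)
n=3: window = (4, 0, 0)
n=4: window = (0, 0, 4)
n=5: window = (0, 4, 2)
n=6: window = (4, 2, 1)
n=7: window = (2, 1, 2)
n=8: window = (1, 2, 3)
n=9: window = (2, 3, 0)
n=10: window = (3, 0, 2)
n=11: window = (0, 2, 4)
n=12: window = (2, 4, 2)
n=13: window = (4, 2, 3)
n=14: window = (2, 3, 3)
n=15: window = (3, 3, 1)
n=16: window = (3, 1, 1)
n=17: window = (1, 1, 1)
n=18: window = (1, 1, 4)
n=19: window = (1, 4, 3)
n=20: window = (4, 3, 0)
window at n=20 equals window at n=0 → period = 20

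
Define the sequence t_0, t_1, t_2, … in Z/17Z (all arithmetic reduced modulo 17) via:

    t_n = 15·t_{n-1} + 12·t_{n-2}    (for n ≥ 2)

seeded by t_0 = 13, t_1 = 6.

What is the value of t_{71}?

t_2 = 15·6 + 12·13 = 8
t_3 = 15·8 + 12·6 = 5
t_4 = 15·5 + 12·8 = 1
t_5 = 15·1 + 12·5 = 7
t_6 = 15·7 + 12·1 = 15
t_7 = 15·15 + 12·7 = 3
t_8 = 15·3 + 12·15 = 4
t_9 = 15·4 + 12·3 = 11
t_10 = 15·11 + 12·4 = 9
t_11 = 15·9 + 12·11 = 12
t_12 = 15·12 + 12·9 = 16
t_13 = 15·16 + 12·12 = 10
t_14 = 15·10 + 12·16 = 2
t_15 = 15·2 + 12·10 = 14
t_16 = 15·14 + 12·2 = 13
t_17 = 15·13 + 12·14 = 6
(t_16, t_17) = (13, 6) = (t_0, t_1), so the sequence has period 16.
71 ≡ 7 (mod 16), hence t_71 = t_7 = 3.

3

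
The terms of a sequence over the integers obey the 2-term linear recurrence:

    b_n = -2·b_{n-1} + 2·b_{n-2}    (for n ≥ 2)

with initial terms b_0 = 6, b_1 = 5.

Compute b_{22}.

b_2 = -2·5 + 2·6 = 2
b_3 = -2·2 + 2·5 = 6
b_4 = -2·6 + 2·2 = -8
b_5 = -2·-8 + 2·6 = 28
b_6 = -2·28 + 2·-8 = -72
b_7 = -2·-72 + 2·28 = 200
b_8 = -2·200 + 2·-72 = -544
b_9 = -2·-544 + 2·200 = 1488
b_10 = -2·1488 + 2·-544 = -4064
b_11 = -2·-4064 + 2·1488 = 11104
b_12 = -2·11104 + 2·-4064 = -30336
b_13 = -2·-30336 + 2·11104 = 82880
b_14 = -2·82880 + 2·-30336 = -226432
b_15 = -2·-226432 + 2·82880 = 618624
b_16 = -2·618624 + 2·-226432 = -1690112
b_17 = -2·-1690112 + 2·618624 = 4617472
b_18 = -2·4617472 + 2·-1690112 = -12615168
b_19 = -2·-12615168 + 2·4617472 = 34465280
b_20 = -2·34465280 + 2·-12615168 = -94160896
b_21 = -2·-94160896 + 2·34465280 = 257252352
b_22 = -2·257252352 + 2·-94160896 = -702826496

-702826496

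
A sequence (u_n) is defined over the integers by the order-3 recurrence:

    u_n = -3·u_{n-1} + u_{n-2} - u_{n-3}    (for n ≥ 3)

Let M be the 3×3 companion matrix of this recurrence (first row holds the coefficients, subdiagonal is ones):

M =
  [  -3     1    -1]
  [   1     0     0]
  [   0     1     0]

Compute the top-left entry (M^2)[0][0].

10

(M^2)[0][0] is the top entry after applying M 2 times to the unit state (1, 0, 0). Equivalently it is h_{4} for the auxiliary sequence (h_n) obeying the same recurrence with h_2 = 1 and h_i = 0 for 0 ≤ i < 2:
h_3 = -3·1 + 1·0 + -1·0 = -3
h_4 = -3·-3 + 1·1 + -1·0 = 10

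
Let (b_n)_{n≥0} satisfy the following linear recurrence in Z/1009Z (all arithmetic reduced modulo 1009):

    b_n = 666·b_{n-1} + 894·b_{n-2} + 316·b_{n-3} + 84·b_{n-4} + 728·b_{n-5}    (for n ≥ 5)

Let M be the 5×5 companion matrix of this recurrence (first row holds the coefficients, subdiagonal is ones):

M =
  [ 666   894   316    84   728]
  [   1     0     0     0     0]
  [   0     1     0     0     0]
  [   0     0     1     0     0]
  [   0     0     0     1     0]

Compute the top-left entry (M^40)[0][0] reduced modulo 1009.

431

(M^40)[0][0] is the top entry after applying M 40 times to the unit state (1, 0, 0, 0, 0). Equivalently it is h_{44} for the auxiliary sequence (h_n) obeying the same recurrence with h_4 = 1 and h_i = 0 for 0 ≤ i < 4:
h_5 = 666·1 + 894·0 + 316·0 + 84·0 + 728·0 = 666
h_6 = 666·666 + 894·1 + 316·0 + 84·0 + 728·0 = 490
h_7 = 666·490 + 894·666 + 316·1 + 84·0 + 728·0 = 843
h_8 = 666·843 + 894·490 + 316·666 + 84·1 + 728·0 = 247
h_9 = 666·247 + 894·843 + 316·490 + 84·666 + 728·1 = 585
h_10 = 666·585 + 894·247 + 316·843 + 84·490 + 728·666 = 314
h_11 = 666·314 + 894·585 + 316·247 + 84·843 + 728·490 = 664
h_12 = 666·664 + 894·314 + 316·585 + 84·247 + 728·843 = 500
h_13 = 666·500 + 894·664 + 316·314 + 84·585 + 728·247 = 609
h_14 = 666·609 + 894·500 + 316·664 + 84·314 + 728·585 = 165
h_15 = 666·165 + 894·609 + 316·500 + 84·664 + 728·314 = 930
h_16 = 666·930 + 894·165 + 316·609 + 84·500 + 728·664 = 487
h_17 = 666·487 + 894·930 + 316·165 + 84·609 + 728·500 = 586
h_18 = 666·586 + 894·487 + 316·930 + 84·165 + 728·609 = 688
h_19 = 666·688 + 894·586 + 316·487 + 84·930 + 728·165 = 326
h_20 = 666·326 + 894·688 + 316·586 + 84·487 + 728·930 = 841
h_21 = 666·841 + 894·326 + 316·688 + 84·586 + 728·487 = 587
h_22 = 666·587 + 894·841 + 316·326 + 84·688 + 728·586 = 786
h_23 = 666·786 + 894·587 + 316·841 + 84·326 + 728·688 = 833
h_24 = 666·833 + 894·786 + 316·587 + 84·841 + 728·326 = 311
h_25 = 666·311 + 894·833 + 316·786 + 84·587 + 728·841 = 155
h_26 = 666·155 + 894·311 + 316·833 + 84·786 + 728·587 = 709
h_27 = 666·709 + 894·155 + 316·311 + 84·833 + 728·786 = 169
h_28 = 666·169 + 894·709 + 316·155 + 84·311 + 728·833 = 193
h_29 = 666·193 + 894·169 + 316·709 + 84·155 + 728·311 = 472
h_30 = 666·472 + 894·193 + 316·169 + 84·709 + 728·155 = 340
h_31 = 666·340 + 894·472 + 316·193 + 84·169 + 728·709 = 692
h_32 = 666·692 + 894·340 + 316·472 + 84·193 + 728·169 = 841
h_33 = 666·841 + 894·692 + 316·340 + 84·472 + 728·193 = 269
h_34 = 666·269 + 894·841 + 316·692 + 84·340 + 728·472 = 284
h_35 = 666·284 + 894·269 + 316·841 + 84·692 + 728·340 = 106
h_36 = 666·106 + 894·284 + 316·269 + 84·841 + 728·692 = 141
h_37 = 666·141 + 894·106 + 316·284 + 84·269 + 728·841 = 113
h_38 = 666·113 + 894·141 + 316·106 + 84·284 + 728·269 = 446
h_39 = 666·446 + 894·113 + 316·141 + 84·106 + 728·284 = 402
h_40 = 666·402 + 894·446 + 316·113 + 84·141 + 728·106 = 120
h_41 = 666·120 + 894·402 + 316·446 + 84·113 + 728·141 = 210
h_42 = 666·210 + 894·120 + 316·402 + 84·446 + 728·113 = 499
h_43 = 666·499 + 894·210 + 316·120 + 84·402 + 728·446 = 278
h_44 = 666·278 + 894·499 + 316·210 + 84·120 + 728·402 = 431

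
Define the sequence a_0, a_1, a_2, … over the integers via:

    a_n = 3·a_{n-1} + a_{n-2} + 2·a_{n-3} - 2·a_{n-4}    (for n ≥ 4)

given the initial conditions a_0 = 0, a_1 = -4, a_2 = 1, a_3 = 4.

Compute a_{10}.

13053

a_4 = 3·4 + 1·1 + 2·-4 + -2·0 = 5
a_5 = 3·5 + 1·4 + 2·1 + -2·-4 = 29
a_6 = 3·29 + 1·5 + 2·4 + -2·1 = 98
a_7 = 3·98 + 1·29 + 2·5 + -2·4 = 325
a_8 = 3·325 + 1·98 + 2·29 + -2·5 = 1121
a_9 = 3·1121 + 1·325 + 2·98 + -2·29 = 3826
a_10 = 3·3826 + 1·1121 + 2·325 + -2·98 = 13053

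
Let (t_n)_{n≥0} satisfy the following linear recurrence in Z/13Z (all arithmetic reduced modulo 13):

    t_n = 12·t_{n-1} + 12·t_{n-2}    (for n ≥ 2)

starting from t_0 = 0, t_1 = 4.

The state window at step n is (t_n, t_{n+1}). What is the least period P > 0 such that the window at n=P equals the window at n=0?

n=0: window = (0, 4)
n=1: window = (4, 9)
n=2: window = (9, 0)
n=3: window = (0, 4)
window at n=3 equals window at n=0 → period = 3

3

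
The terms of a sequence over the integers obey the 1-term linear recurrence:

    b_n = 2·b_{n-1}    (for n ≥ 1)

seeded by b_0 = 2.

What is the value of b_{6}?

128

b_1 = 2·2 = 4
b_2 = 2·4 = 8
b_3 = 2·8 = 16
b_4 = 2·16 = 32
b_5 = 2·32 = 64
b_6 = 2·64 = 128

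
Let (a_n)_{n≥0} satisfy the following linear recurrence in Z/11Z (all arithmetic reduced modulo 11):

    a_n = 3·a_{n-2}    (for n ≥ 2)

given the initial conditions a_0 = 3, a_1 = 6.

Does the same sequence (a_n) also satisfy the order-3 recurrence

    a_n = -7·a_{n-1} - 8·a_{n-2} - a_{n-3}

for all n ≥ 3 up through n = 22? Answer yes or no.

Terms a_0..a_22: 3, 6, 9, 7, 5, 10, 4, 8, 1, 2, 3, 6, 9, 7, 5, 10, 4, 8, 1, 2, 3, 6, 9
n=3: candidate gives 7, actual a_3 = 7 ✓
n=4: candidate gives 5, actual a_4 = 5 ✓
n=5: candidate gives 10, actual a_5 = 10 ✓
n=6: candidate gives 4, actual a_6 = 4 ✓
n=7: candidate gives 8, actual a_7 = 8 ✓
n=8: candidate gives 1, actual a_8 = 1 ✓
n=9: candidate gives 2, actual a_9 = 2 ✓
n=10: candidate gives 3, actual a_10 = 3 ✓
n=11: candidate gives 6, actual a_11 = 6 ✓
n=12: candidate gives 9, actual a_12 = 9 ✓
n=13: candidate gives 7, actual a_13 = 7 ✓
n=14: candidate gives 5, actual a_14 = 5 ✓
n=15: candidate gives 10, actual a_15 = 10 ✓
n=16: candidate gives 4, actual a_16 = 4 ✓
n=17: candidate gives 8, actual a_17 = 8 ✓
n=18: candidate gives 1, actual a_18 = 1 ✓
n=19: candidate gives 2, actual a_19 = 2 ✓
n=20: candidate gives 3, actual a_20 = 3 ✓
n=21: candidate gives 6, actual a_21 = 6 ✓
n=22: candidate gives 9, actual a_22 = 9 ✓

yes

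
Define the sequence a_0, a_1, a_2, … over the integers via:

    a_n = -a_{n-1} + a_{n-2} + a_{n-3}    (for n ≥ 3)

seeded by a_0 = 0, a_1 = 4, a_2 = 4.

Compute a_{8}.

16

a_3 = -1·4 + 1·4 + 1·0 = 0
a_4 = -1·0 + 1·4 + 1·4 = 8
a_5 = -1·8 + 1·0 + 1·4 = -4
a_6 = -1·-4 + 1·8 + 1·0 = 12
a_7 = -1·12 + 1·-4 + 1·8 = -8
a_8 = -1·-8 + 1·12 + 1·-4 = 16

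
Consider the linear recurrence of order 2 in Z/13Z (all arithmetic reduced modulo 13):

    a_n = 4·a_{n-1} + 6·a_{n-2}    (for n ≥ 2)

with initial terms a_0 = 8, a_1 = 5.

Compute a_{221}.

a_2 = 4·5 + 6·8 = 3
a_3 = 4·3 + 6·5 = 3
a_4 = 4·3 + 6·3 = 4
a_5 = 4·4 + 6·3 = 8
a_6 = 4·8 + 6·4 = 4
a_7 = 4·4 + 6·8 = 12
a_8 = 4·12 + 6·4 = 7
a_9 = 4·7 + 6·12 = 9
a_10 = 4·9 + 6·7 = 0
a_11 = 4·0 + 6·9 = 2
a_12 = 4·2 + 6·0 = 8
a_13 = 4·8 + 6·2 = 5
(a_12, a_13) = (8, 5) = (a_0, a_1), so the sequence has period 12.
221 ≡ 5 (mod 12), hence a_221 = a_5 = 8.

8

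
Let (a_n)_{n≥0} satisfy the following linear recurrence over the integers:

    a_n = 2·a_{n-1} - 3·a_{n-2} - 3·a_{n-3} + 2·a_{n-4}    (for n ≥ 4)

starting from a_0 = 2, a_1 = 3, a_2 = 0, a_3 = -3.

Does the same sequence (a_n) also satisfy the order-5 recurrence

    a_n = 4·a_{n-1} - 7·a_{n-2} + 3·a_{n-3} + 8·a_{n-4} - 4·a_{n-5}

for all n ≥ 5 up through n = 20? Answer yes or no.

Terms a_0..a_20: 2, 3, 0, -3, -11, -7, 28, 104, 123, -164, -953, -1575, 447, 8150, 17778, 6615, -63660, -184199, -161707, 433393, 1777184
n=5: candidate gives -7, actual a_5 = -7 ✓
n=6: candidate gives 28, actual a_6 = 28 ✓
n=7: candidate gives 104, actual a_7 = 104 ✓
n=8: candidate gives 123, actual a_8 = 123 ✓
n=9: candidate gives -164, actual a_9 = -164 ✓
n=10: candidate gives -953, actual a_10 = -953 ✓
n=11: candidate gives -1575, actual a_11 = -1575 ✓
n=12: candidate gives 447, actual a_12 = 447 ✓
n=13: candidate gives 8150, actual a_13 = 8150 ✓
n=14: candidate gives 17778, actual a_14 = 17778 ✓
n=15: candidate gives 6615, actual a_15 = 6615 ✓
n=16: candidate gives -63660, actual a_16 = -63660 ✓
n=17: candidate gives -184199, actual a_17 = -184199 ✓
n=18: candidate gives -161707, actual a_18 = -161707 ✓
n=19: candidate gives 433393, actual a_19 = 433393 ✓
n=20: candidate gives 1777184, actual a_20 = 1777184 ✓

yes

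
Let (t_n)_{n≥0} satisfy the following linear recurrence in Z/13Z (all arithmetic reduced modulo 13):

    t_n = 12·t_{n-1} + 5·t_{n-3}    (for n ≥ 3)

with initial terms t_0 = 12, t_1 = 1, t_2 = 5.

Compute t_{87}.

t_3 = 12·5 + 0·1 + 5·12 = 3
t_4 = 12·3 + 0·5 + 5·1 = 2
t_5 = 12·2 + 0·3 + 5·5 = 10
t_6 = 12·10 + 0·2 + 5·3 = 5
t_7 = 12·5 + 0·10 + 5·2 = 5
t_8 = 12·5 + 0·5 + 5·10 = 6
t_9 = 12·6 + 0·5 + 5·5 = 6
t_10 = 12·6 + 0·6 + 5·5 = 6
t_11 = 12·6 + 0·6 + 5·6 = 11
t_12 = 12·11 + 0·6 + 5·6 = 6
t_13 = 12·6 + 0·11 + 5·6 = 11
t_14 = 12·11 + 0·6 + 5·11 = 5
t_15 = 12·5 + 0·11 + 5·6 = 12
t_16 = 12·12 + 0·5 + 5·11 = 4
t_17 = 12·4 + 0·12 + 5·5 = 8
t_18 = 12·8 + 0·4 + 5·12 = 0
t_19 = 12·0 + 0·8 + 5·4 = 7
t_20 = 12·7 + 0·0 + 5·8 = 7
t_21 = 12·7 + 0·7 + 5·0 = 6
t_22 = 12·6 + 0·7 + 5·7 = 3
t_23 = 12·3 + 0·6 + 5·7 = 6
t_24 = 12·6 + 0·3 + 5·6 = 11
t_25 = 12·11 + 0·6 + 5·3 = 4
t_26 = 12·4 + 0·11 + 5·6 = 0
t_27 = 12·0 + 0·4 + 5·11 = 3
t_28 = 12·3 + 0·0 + 5·4 = 4
t_29 = 12·4 + 0·3 + 5·0 = 9
t_30 = 12·9 + 0·4 + 5·3 = 6
t_31 = 12·6 + 0·9 + 5·4 = 1
t_32 = 12·1 + 0·6 + 5·9 = 5
t_33 = 12·5 + 0·1 + 5·6 = 12
t_34 = 12·12 + 0·5 + 5·1 = 6
t_35 = 12·6 + 0·12 + 5·5 = 6
t_36 = 12·6 + 0·6 + 5·12 = 2
t_37 = 12·2 + 0·6 + 5·6 = 2
t_38 = 12·2 + 0·2 + 5·6 = 2
t_39 = 12·2 + 0·2 + 5·2 = 8
t_40 = 12·8 + 0·2 + 5·2 = 2
t_41 = 12·2 + 0·8 + 5·2 = 8
t_42 = 12·8 + 0·2 + 5·8 = 6
t_43 = 12·6 + 0·8 + 5·2 = 4
t_44 = 12·4 + 0·6 + 5·8 = 10
t_45 = 12·10 + 0·4 + 5·6 = 7
t_46 = 12·7 + 0·10 + 5·4 = 0
t_47 = 12·0 + 0·7 + 5·10 = 11
t_48 = 12·11 + 0·0 + 5·7 = 11
t_49 = 12·11 + 0·11 + 5·0 = 2
t_50 = 12·2 + 0·11 + 5·11 = 1
t_51 = 12·1 + 0·2 + 5·11 = 2
t_52 = 12·2 + 0·1 + 5·2 = 8
t_53 = 12·8 + 0·2 + 5·1 = 10
t_54 = 12·10 + 0·8 + 5·2 = 0
t_55 = 12·0 + 0·10 + 5·8 = 1
t_56 = 12·1 + 0·0 + 5·10 = 10
t_57 = 12·10 + 0·1 + 5·0 = 3
t_58 = 12·3 + 0·10 + 5·1 = 2
t_59 = 12·2 + 0·3 + 5·10 = 9
t_60 = 12·9 + 0·2 + 5·3 = 6
t_61 = 12·6 + 0·9 + 5·2 = 4
t_62 = 12·4 + 0·6 + 5·9 = 2
t_63 = 12·2 + 0·4 + 5·6 = 2
t_64 = 12·2 + 0·2 + 5·4 = 5
t_65 = 12·5 + 0·2 + 5·2 = 5
t_66 = 12·5 + 0·5 + 5·2 = 5
t_67 = 12·5 + 0·5 + 5·5 = 7
t_68 = 12·7 + 0·5 + 5·5 = 5
t_69 = 12·5 + 0·7 + 5·5 = 7
t_70 = 12·7 + 0·5 + 5·7 = 2
t_71 = 12·2 + 0·7 + 5·5 = 10
t_72 = 12·10 + 0·2 + 5·7 = 12
t_73 = 12·12 + 0·10 + 5·2 = 11
t_74 = 12·11 + 0·12 + 5·10 = 0
t_75 = 12·0 + 0·11 + 5·12 = 8
t_76 = 12·8 + 0·0 + 5·11 = 8
t_77 = 12·8 + 0·8 + 5·0 = 5
t_78 = 12·5 + 0·8 + 5·8 = 9
t_79 = 12·9 + 0·5 + 5·8 = 5
t_80 = 12·5 + 0·9 + 5·5 = 7
t_81 = 12·7 + 0·5 + 5·9 = 12
t_82 = 12·12 + 0·7 + 5·5 = 0
t_83 = 12·0 + 0·12 + 5·7 = 9
t_84 = 12·9 + 0·0 + 5·12 = 12
t_85 = 12·12 + 0·9 + 5·0 = 1
t_86 = 12·1 + 0·12 + 5·9 = 5
t_87 = 12·5 + 0·1 + 5·12 = 3

3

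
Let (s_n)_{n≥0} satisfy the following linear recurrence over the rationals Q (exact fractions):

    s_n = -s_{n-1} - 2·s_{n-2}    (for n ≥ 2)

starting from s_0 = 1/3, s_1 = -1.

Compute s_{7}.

-11/3

s_2 = -1·-1 + -2·1/3 = 1/3
s_3 = -1·1/3 + -2·-1 = 5/3
s_4 = -1·5/3 + -2·1/3 = -7/3
s_5 = -1·-7/3 + -2·5/3 = -1
s_6 = -1·-1 + -2·-7/3 = 17/3
s_7 = -1·17/3 + -2·-1 = -11/3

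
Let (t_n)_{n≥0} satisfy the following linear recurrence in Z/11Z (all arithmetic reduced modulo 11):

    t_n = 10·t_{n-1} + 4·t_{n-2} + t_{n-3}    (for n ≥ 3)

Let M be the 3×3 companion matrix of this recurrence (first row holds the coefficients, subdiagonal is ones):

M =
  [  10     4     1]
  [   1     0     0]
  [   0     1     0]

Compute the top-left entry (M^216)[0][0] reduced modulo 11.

(M^216)[0][0] is the top entry after applying M 216 times to the unit state (1, 0, 0). Equivalently it is h_{218} for the auxiliary sequence (h_n) obeying the same recurrence with h_2 = 1 and h_i = 0 for 0 ≤ i < 2:
h_3 = 10·1 + 4·0 + 1·0 = 10
h_4 = 10·10 + 4·1 + 1·0 = 5
h_5 = 10·5 + 4·10 + 1·1 = 3
h_6 = 10·3 + 4·5 + 1·10 = 5
h_7 = 10·5 + 4·3 + 1·5 = 1
h_8 = 10·1 + 4·5 + 1·3 = 0
Continuing the recurrence:
  h_9 = 9;  h_10 = 3;  h_11 = 0;  h_12 = 10;  h_13 = 4;  h_14 = 3
  h_15 = 1;  h_16 = 4;  h_17 = 3;  h_18 = 3;  h_19 = 2;  h_20 = 2
  h_21 = 9;  h_22 = 1;  h_23 = 4;  h_24 = 9;  h_25 = 8;  h_26 = 10
  h_27 = 9;  h_28 = 6;  h_29 = 7;  h_30 = 4;  h_31 = 8;  h_32 = 4
  h_33 = 10;  h_34 = 3;  h_35 = 8;  h_36 = 3;  h_37 = 10;  h_38 = 10
  h_39 = 0;  h_40 = 6;  h_41 = 4;  h_42 = 9;  h_43 = 2;  h_44 = 5
  h_45 = 1;  h_46 = 10;  h_47 = 10;  h_48 = 9;  h_49 = 8;  h_50 = 5
  h_51 = 3;  h_52 = 3;  h_53 = 3;  h_54 = 1;  h_55 = 3;  h_56 = 4
  h_57 = 9;  h_58 = 10;  h_59 = 8;  h_60 = 8;  h_61 = 1;  h_62 = 6
  h_63 = 6;  h_64 = 8;  h_65 = 0;  h_66 = 5;  h_67 = 3;  h_68 = 6
  h_69 = 0;  h_70 = 5;  h_71 = 1;  h_72 = 8;  h_73 = 1;  h_74 = 10
  h_75 = 2;  h_76 = 6;  h_77 = 1;  h_78 = 3;  h_79 = 7;  h_80 = 6
  h_81 = 3;  h_82 = 6;  h_83 = 1;  h_84 = 4;  h_85 = 6;  h_86 = 0
  h_87 = 6;  h_88 = 0;  h_89 = 2;  h_90 = 4;  h_91 = 4;  h_92 = 3
  h_93 = 6;  h_94 = 10;  h_95 = 6;  h_96 = 7;  h_97 = 5;  h_98 = 7
  h_99 = 9;  h_100 = 2;  h_101 = 8;  h_102 = 9;  h_103 = 3;  h_104 = 8
  h_105 = 2;  h_106 = 0;  h_107 = 5;  h_108 = 8;  h_109 = 1;  h_110 = 3
  h_111 = 9;  h_112 = 4;  h_113 = 2;  h_114 = 1;  h_115 = 0;  h_116 = 6
  h_117 = 6;  h_118 = 7;  h_119 = 1;  h_120 = 0;  h_121 = 0;  h_122 = 1
  h_123 = 10;  h_124 = 5;  h_125 = 3;  h_126 = 5;  h_127 = 1;  h_128 = 0
  h_129 = 9;  h_130 = 3;  h_131 = 0;  h_132 = 10;  h_133 = 4;  h_134 = 3
  h_135 = 1;  h_136 = 4;  h_137 = 3;  h_138 = 3;  h_139 = 2;  h_140 = 2
  h_141 = 9;  h_142 = 1;  h_143 = 4;  h_144 = 9;  h_145 = 8;  h_146 = 10
  h_147 = 9;  h_148 = 6;  h_149 = 7;  h_150 = 4;  h_151 = 8;  h_152 = 4
  h_153 = 10;  h_154 = 3;  h_155 = 8;  h_156 = 3;  h_157 = 10;  h_158 = 10
  h_159 = 0;  h_160 = 6;  h_161 = 4;  h_162 = 9;  h_163 = 2;  h_164 = 5
  h_165 = 1;  h_166 = 10;  h_167 = 10;  h_168 = 9;  h_169 = 8;  h_170 = 5
  h_171 = 3;  h_172 = 3;  h_173 = 3;  h_174 = 1;  h_175 = 3;  h_176 = 4
  h_177 = 9;  h_178 = 10;  h_179 = 8;  h_180 = 8;  h_181 = 1;  h_182 = 6
  h_183 = 6;  h_184 = 8;  h_185 = 0;  h_186 = 5;  h_187 = 3;  h_188 = 6
  h_189 = 0;  h_190 = 5;  h_191 = 1;  h_192 = 8;  h_193 = 1;  h_194 = 10
  h_195 = 2;  h_196 = 6;  h_197 = 1;  h_198 = 3;  h_199 = 7;  h_200 = 6
  h_201 = 3;  h_202 = 6;  h_203 = 1;  h_204 = 4;  h_205 = 6;  h_206 = 0
  h_207 = 6;  h_208 = 0;  h_209 = 2;  h_210 = 4;  h_211 = 4;  h_212 = 3
  h_213 = 6;  h_214 = 10;  h_215 = 6;  h_216 = 7
h_217 = 10·7 + 4·6 + 1·10 = 5
h_218 = 10·5 + 4·7 + 1·6 = 7

7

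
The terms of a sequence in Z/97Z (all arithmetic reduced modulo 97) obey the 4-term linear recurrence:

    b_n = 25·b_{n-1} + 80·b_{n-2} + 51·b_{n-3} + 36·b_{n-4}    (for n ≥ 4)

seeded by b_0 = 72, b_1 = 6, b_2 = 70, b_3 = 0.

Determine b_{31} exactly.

b_4 = 25·0 + 80·70 + 51·6 + 36·72 = 59
b_5 = 25·59 + 80·0 + 51·70 + 36·6 = 23
b_6 = 25·23 + 80·59 + 51·0 + 36·70 = 55
b_7 = 25·55 + 80·23 + 51·59 + 36·0 = 16
b_8 = 25·16 + 80·55 + 51·23 + 36·59 = 46
b_9 = 25·46 + 80·16 + 51·55 + 36·23 = 49
b_10 = 25·49 + 80·46 + 51·16 + 36·55 = 38
b_11 = 25·38 + 80·49 + 51·46 + 36·16 = 32
b_12 = 25·32 + 80·38 + 51·49 + 36·46 = 41
b_13 = 25·41 + 80·32 + 51·38 + 36·49 = 12
b_14 = 25·12 + 80·41 + 51·32 + 36·38 = 81
b_15 = 25·81 + 80·12 + 51·41 + 36·32 = 20
b_16 = 25·20 + 80·81 + 51·12 + 36·41 = 47
b_17 = 25·47 + 80·20 + 51·81 + 36·12 = 63
b_18 = 25·63 + 80·47 + 51·20 + 36·81 = 56
b_19 = 25·56 + 80·63 + 51·47 + 36·20 = 51
b_20 = 25·51 + 80·56 + 51·63 + 36·47 = 87
b_21 = 25·87 + 80·51 + 51·56 + 36·63 = 30
b_22 = 25·30 + 80·87 + 51·51 + 36·56 = 8
b_23 = 25·8 + 80·30 + 51·87 + 36·51 = 46
b_24 = 25·46 + 80·8 + 51·30 + 36·87 = 50
b_25 = 25·50 + 80·46 + 51·8 + 36·30 = 16
b_26 = 25·16 + 80·50 + 51·46 + 36·8 = 50
b_27 = 25·50 + 80·16 + 51·50 + 36·46 = 43
b_28 = 25·43 + 80·50 + 51·16 + 36·50 = 28
b_29 = 25·28 + 80·43 + 51·50 + 36·16 = 88
b_30 = 25·88 + 80·28 + 51·43 + 36·50 = 91
b_31 = 25·91 + 80·88 + 51·28 + 36·43 = 69

69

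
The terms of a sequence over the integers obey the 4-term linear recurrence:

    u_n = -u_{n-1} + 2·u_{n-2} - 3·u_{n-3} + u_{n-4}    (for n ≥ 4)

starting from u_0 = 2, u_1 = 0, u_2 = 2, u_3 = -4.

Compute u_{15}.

u_4 = -1·-4 + 2·2 + -3·0 + 1·2 = 10
u_5 = -1·10 + 2·-4 + -3·2 + 1·0 = -24
u_6 = -1·-24 + 2·10 + -3·-4 + 1·2 = 58
u_7 = -1·58 + 2·-24 + -3·10 + 1·-4 = -140
u_8 = -1·-140 + 2·58 + -3·-24 + 1·10 = 338
u_9 = -1·338 + 2·-140 + -3·58 + 1·-24 = -816
u_10 = -1·-816 + 2·338 + -3·-140 + 1·58 = 1970
u_11 = -1·1970 + 2·-816 + -3·338 + 1·-140 = -4756
u_12 = -1·-4756 + 2·1970 + -3·-816 + 1·338 = 11482
u_13 = -1·11482 + 2·-4756 + -3·1970 + 1·-816 = -27720
u_14 = -1·-27720 + 2·11482 + -3·-4756 + 1·1970 = 66922
u_15 = -1·66922 + 2·-27720 + -3·11482 + 1·-4756 = -161564

-161564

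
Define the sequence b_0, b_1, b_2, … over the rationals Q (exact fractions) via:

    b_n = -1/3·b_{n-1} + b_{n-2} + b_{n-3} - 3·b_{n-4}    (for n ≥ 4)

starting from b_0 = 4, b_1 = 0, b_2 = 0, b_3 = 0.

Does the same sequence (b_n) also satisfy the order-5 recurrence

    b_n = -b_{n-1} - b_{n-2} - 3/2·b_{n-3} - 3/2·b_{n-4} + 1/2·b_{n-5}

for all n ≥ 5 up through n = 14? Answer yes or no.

no

Terms b_0..b_14: 4, 0, 0, 0, -12, 4, -40/3, -32/9, 752/27, -3092/81, 18716/243, -18464/729, -79312/2187, 1169824/6561, -6930148/19683
n=5: candidate gives 14, actual b_5 = 4 ✗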